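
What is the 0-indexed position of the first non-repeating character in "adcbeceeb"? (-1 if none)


Input: adcbeceeb
Character frequencies:
  'a': 1
  'b': 2
  'c': 2
  'd': 1
  'e': 3
Scanning left to right for freq == 1:
  Position 0 ('a'): unique! => answer = 0

0


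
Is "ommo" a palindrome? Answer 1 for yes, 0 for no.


Input: ommo
Reversed: ommo
  Compare pos 0 ('o') with pos 3 ('o'): match
  Compare pos 1 ('m') with pos 2 ('m'): match
Result: palindrome

1


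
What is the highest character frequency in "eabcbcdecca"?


Input: eabcbcdecca
Character counts:
  'a': 2
  'b': 2
  'c': 4
  'd': 1
  'e': 2
Maximum frequency: 4

4


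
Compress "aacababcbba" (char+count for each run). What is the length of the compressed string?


Input: aacababcbba
Runs:
  'a' x 2 => "a2"
  'c' x 1 => "c1"
  'a' x 1 => "a1"
  'b' x 1 => "b1"
  'a' x 1 => "a1"
  'b' x 1 => "b1"
  'c' x 1 => "c1"
  'b' x 2 => "b2"
  'a' x 1 => "a1"
Compressed: "a2c1a1b1a1b1c1b2a1"
Compressed length: 18

18


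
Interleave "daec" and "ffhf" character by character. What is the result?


Interleaving "daec" and "ffhf":
  Position 0: 'd' from first, 'f' from second => "df"
  Position 1: 'a' from first, 'f' from second => "af"
  Position 2: 'e' from first, 'h' from second => "eh"
  Position 3: 'c' from first, 'f' from second => "cf"
Result: dfafehcf

dfafehcf


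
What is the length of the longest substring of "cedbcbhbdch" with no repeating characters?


Input: "cedbcbhbdch"
Sliding window (track last position of each char):
  Position 0 ('c'): window [0,0] length 1 -- new best
  Position 1 ('e'): window [0,1] length 2 -- new best
  Position 2 ('d'): window [0,2] length 3 -- new best
  Position 3 ('b'): window [0,3] length 4 -- new best
  Position 4 ('c'): repeat (last at 0), move window start to 1
  Position 4 ('c'): window [1,4] length 4
  Position 5 ('b'): repeat (last at 3), move window start to 4
  Position 5 ('b'): window [4,5] length 2
  Position 6 ('h'): window [4,6] length 3
  Position 7 ('b'): repeat (last at 5), move window start to 6
  Position 7 ('b'): window [6,7] length 2
  Position 8 ('d'): window [6,8] length 3
  Position 9 ('c'): window [6,9] length 4
  Position 10 ('h'): repeat (last at 6), move window start to 7
  Position 10 ('h'): window [7,10] length 4
Longest substring with no repeats: "cedb" with length 4

4


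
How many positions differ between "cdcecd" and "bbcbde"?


Comparing "cdcecd" and "bbcbde" position by position:
  Position 0: 'c' vs 'b' => DIFFER
  Position 1: 'd' vs 'b' => DIFFER
  Position 2: 'c' vs 'c' => same
  Position 3: 'e' vs 'b' => DIFFER
  Position 4: 'c' vs 'd' => DIFFER
  Position 5: 'd' vs 'e' => DIFFER
Positions that differ: 5

5


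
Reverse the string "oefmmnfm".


Input: oefmmnfm
Reading characters right to left:
  Position 7: 'm'
  Position 6: 'f'
  Position 5: 'n'
  Position 4: 'm'
  Position 3: 'm'
  Position 2: 'f'
  Position 1: 'e'
  Position 0: 'o'
Reversed: mfnmmfeo

mfnmmfeo


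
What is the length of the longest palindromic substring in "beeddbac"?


Input: "beeddbac"
Checking substrings for palindromes:
  [1:3] "ee" (len 2) => palindrome
  [3:5] "dd" (len 2) => palindrome
Longest palindromic substring: "ee" with length 2

2


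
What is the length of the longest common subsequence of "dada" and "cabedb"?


LCS of "dada" and "cabedb"
DP table:
           c    a    b    e    d    b
      0    0    0    0    0    0    0
  d   0    0    0    0    0    1    1
  a   0    0    1    1    1    1    1
  d   0    0    1    1    1    2    2
  a   0    0    1    1    1    2    2
LCS length = dp[4][6] = 2

2


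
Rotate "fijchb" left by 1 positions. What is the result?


Input: "fijchb", rotate left by 1
First 1 characters: "f"
Remaining characters: "ijchb"
Concatenate remaining + first: "ijchb" + "f" = "ijchbf"

ijchbf


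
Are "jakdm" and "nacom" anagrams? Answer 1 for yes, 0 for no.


Strings: "jakdm", "nacom"
Sorted first:  adjkm
Sorted second: acmno
Differ at position 1: 'd' vs 'c' => not anagrams

0


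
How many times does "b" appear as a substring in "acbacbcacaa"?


Searching for "b" in "acbacbcacaa"
Scanning each position:
  Position 0: "a" => no
  Position 1: "c" => no
  Position 2: "b" => MATCH
  Position 3: "a" => no
  Position 4: "c" => no
  Position 5: "b" => MATCH
  Position 6: "c" => no
  Position 7: "a" => no
  Position 8: "c" => no
  Position 9: "a" => no
  Position 10: "a" => no
Total occurrences: 2

2


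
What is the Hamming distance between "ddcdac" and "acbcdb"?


Comparing "ddcdac" and "acbcdb" position by position:
  Position 0: 'd' vs 'a' => differ
  Position 1: 'd' vs 'c' => differ
  Position 2: 'c' vs 'b' => differ
  Position 3: 'd' vs 'c' => differ
  Position 4: 'a' vs 'd' => differ
  Position 5: 'c' vs 'b' => differ
Total differences (Hamming distance): 6

6


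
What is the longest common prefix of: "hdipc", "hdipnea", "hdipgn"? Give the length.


Words: hdipc, hdipnea, hdipgn
  Position 0: all 'h' => match
  Position 1: all 'd' => match
  Position 2: all 'i' => match
  Position 3: all 'p' => match
  Position 4: ('c', 'n', 'g') => mismatch, stop
LCP = "hdip" (length 4)

4


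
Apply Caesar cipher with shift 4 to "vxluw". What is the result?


Caesar cipher: shift "vxluw" by 4
  'v' (pos 21) + 4 = pos 25 = 'z'
  'x' (pos 23) + 4 = pos 1 = 'b'
  'l' (pos 11) + 4 = pos 15 = 'p'
  'u' (pos 20) + 4 = pos 24 = 'y'
  'w' (pos 22) + 4 = pos 0 = 'a'
Result: zbpya

zbpya


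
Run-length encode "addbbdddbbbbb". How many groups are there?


Input: addbbdddbbbbb
Scanning for consecutive runs:
  Group 1: 'a' x 1 (positions 0-0)
  Group 2: 'd' x 2 (positions 1-2)
  Group 3: 'b' x 2 (positions 3-4)
  Group 4: 'd' x 3 (positions 5-7)
  Group 5: 'b' x 5 (positions 8-12)
Total groups: 5

5


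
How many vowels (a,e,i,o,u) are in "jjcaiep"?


Input: jjcaiep
Checking each character:
  'j' at position 0: consonant
  'j' at position 1: consonant
  'c' at position 2: consonant
  'a' at position 3: vowel (running total: 1)
  'i' at position 4: vowel (running total: 2)
  'e' at position 5: vowel (running total: 3)
  'p' at position 6: consonant
Total vowels: 3

3


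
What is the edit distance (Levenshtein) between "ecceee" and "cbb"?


Computing edit distance: "ecceee" -> "cbb"
DP table:
           c    b    b
      0    1    2    3
  e   1    1    2    3
  c   2    1    2    3
  c   3    2    2    3
  e   4    3    3    3
  e   5    4    4    4
  e   6    5    5    5
Edit distance = dp[6][3] = 5

5


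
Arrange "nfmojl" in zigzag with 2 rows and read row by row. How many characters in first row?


Zigzag "nfmojl" into 2 rows:
Placing characters:
  'n' => row 0
  'f' => row 1
  'm' => row 0
  'o' => row 1
  'j' => row 0
  'l' => row 1
Rows:
  Row 0: "nmj"
  Row 1: "fol"
First row length: 3

3


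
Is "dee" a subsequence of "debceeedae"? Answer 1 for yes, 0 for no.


Check if "dee" is a subsequence of "debceeedae"
Greedy scan:
  Position 0 ('d'): matches sub[0] = 'd'
  Position 1 ('e'): matches sub[1] = 'e'
  Position 2 ('b'): no match needed
  Position 3 ('c'): no match needed
  Position 4 ('e'): matches sub[2] = 'e'
  Position 5 ('e'): no match needed
  Position 6 ('e'): no match needed
  Position 7 ('d'): no match needed
  Position 8 ('a'): no match needed
  Position 9 ('e'): no match needed
All 3 characters matched => is a subsequence

1


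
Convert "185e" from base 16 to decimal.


Input: "185e" in base 16
Positional expansion:
  Digit '1' (value 1) x 16^3 = 4096
  Digit '8' (value 8) x 16^2 = 2048
  Digit '5' (value 5) x 16^1 = 80
  Digit 'e' (value 14) x 16^0 = 14
Sum = 6238

6238


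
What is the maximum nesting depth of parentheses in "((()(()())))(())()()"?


Input: "((()(()())))(())()()"
Tracking depth:
  Position 0 '(': depth becomes 1
  Position 1 '(': depth becomes 2
  Position 2 '(': depth becomes 3
  Position 3 ')': depth becomes 2
  Position 4 '(': depth becomes 3
  Position 5 '(': depth becomes 4
  Position 6 ')': depth becomes 3
  Position 7 '(': depth becomes 4
  Position 8 ')': depth becomes 3
  Position 9 ')': depth becomes 2
  Position 10 ')': depth becomes 1
  Position 11 ')': depth becomes 0
  Position 12 '(': depth becomes 1
  Position 13 '(': depth becomes 2
  Position 14 ')': depth becomes 1
  Position 15 ')': depth becomes 0
  Position 16 '(': depth becomes 1
  Position 17 ')': depth becomes 0
  Position 18 '(': depth becomes 1
  Position 19 ')': depth becomes 0
Maximum depth reached: 4

4


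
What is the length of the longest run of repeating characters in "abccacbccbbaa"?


Input: "abccacbccbbaa"
Scanning for longest run:
  Position 1 ('b'): new char, reset run to 1
  Position 2 ('c'): new char, reset run to 1
  Position 3 ('c'): continues run of 'c', length=2
  Position 4 ('a'): new char, reset run to 1
  Position 5 ('c'): new char, reset run to 1
  Position 6 ('b'): new char, reset run to 1
  Position 7 ('c'): new char, reset run to 1
  Position 8 ('c'): continues run of 'c', length=2
  Position 9 ('b'): new char, reset run to 1
  Position 10 ('b'): continues run of 'b', length=2
  Position 11 ('a'): new char, reset run to 1
  Position 12 ('a'): continues run of 'a', length=2
Longest run: 'c' with length 2

2


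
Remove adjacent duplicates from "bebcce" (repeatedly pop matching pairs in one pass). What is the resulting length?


Input: bebcce
Stack-based adjacent duplicate removal:
  Read 'b': push. Stack: b
  Read 'e': push. Stack: be
  Read 'b': push. Stack: beb
  Read 'c': push. Stack: bebc
  Read 'c': matches stack top 'c' => pop. Stack: beb
  Read 'e': push. Stack: bebe
Final stack: "bebe" (length 4)

4


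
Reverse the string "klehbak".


Input: klehbak
Reading characters right to left:
  Position 6: 'k'
  Position 5: 'a'
  Position 4: 'b'
  Position 3: 'h'
  Position 2: 'e'
  Position 1: 'l'
  Position 0: 'k'
Reversed: kabhelk

kabhelk


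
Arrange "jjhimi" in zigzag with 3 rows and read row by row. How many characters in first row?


Zigzag "jjhimi" into 3 rows:
Placing characters:
  'j' => row 0
  'j' => row 1
  'h' => row 2
  'i' => row 1
  'm' => row 0
  'i' => row 1
Rows:
  Row 0: "jm"
  Row 1: "jii"
  Row 2: "h"
First row length: 2

2


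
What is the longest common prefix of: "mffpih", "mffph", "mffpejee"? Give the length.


Words: mffpih, mffph, mffpejee
  Position 0: all 'm' => match
  Position 1: all 'f' => match
  Position 2: all 'f' => match
  Position 3: all 'p' => match
  Position 4: ('i', 'h', 'e') => mismatch, stop
LCP = "mffp" (length 4)

4


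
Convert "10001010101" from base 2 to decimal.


Input: "10001010101" in base 2
Positional expansion:
  Digit '1' (value 1) x 2^10 = 1024
  Digit '0' (value 0) x 2^9 = 0
  Digit '0' (value 0) x 2^8 = 0
  Digit '0' (value 0) x 2^7 = 0
  Digit '1' (value 1) x 2^6 = 64
  Digit '0' (value 0) x 2^5 = 0
  Digit '1' (value 1) x 2^4 = 16
  Digit '0' (value 0) x 2^3 = 0
  Digit '1' (value 1) x 2^2 = 4
  Digit '0' (value 0) x 2^1 = 0
  Digit '1' (value 1) x 2^0 = 1
Sum = 1109

1109


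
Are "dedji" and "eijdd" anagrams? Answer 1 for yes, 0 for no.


Strings: "dedji", "eijdd"
Sorted first:  ddeij
Sorted second: ddeij
Sorted forms match => anagrams

1


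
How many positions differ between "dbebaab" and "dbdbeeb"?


Comparing "dbebaab" and "dbdbeeb" position by position:
  Position 0: 'd' vs 'd' => same
  Position 1: 'b' vs 'b' => same
  Position 2: 'e' vs 'd' => DIFFER
  Position 3: 'b' vs 'b' => same
  Position 4: 'a' vs 'e' => DIFFER
  Position 5: 'a' vs 'e' => DIFFER
  Position 6: 'b' vs 'b' => same
Positions that differ: 3

3


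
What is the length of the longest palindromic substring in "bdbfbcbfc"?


Input: "bdbfbcbfc"
Checking substrings for palindromes:
  [3:8] "fbcbf" (len 5) => palindrome
  [0:3] "bdb" (len 3) => palindrome
  [2:5] "bfb" (len 3) => palindrome
  [4:7] "bcb" (len 3) => palindrome
Longest palindromic substring: "fbcbf" with length 5

5


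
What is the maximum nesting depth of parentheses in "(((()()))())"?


Input: "(((()()))())"
Tracking depth:
  Position 0 '(': depth becomes 1
  Position 1 '(': depth becomes 2
  Position 2 '(': depth becomes 3
  Position 3 '(': depth becomes 4
  Position 4 ')': depth becomes 3
  Position 5 '(': depth becomes 4
  Position 6 ')': depth becomes 3
  Position 7 ')': depth becomes 2
  Position 8 ')': depth becomes 1
  Position 9 '(': depth becomes 2
  Position 10 ')': depth becomes 1
  Position 11 ')': depth becomes 0
Maximum depth reached: 4

4


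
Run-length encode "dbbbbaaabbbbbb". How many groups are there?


Input: dbbbbaaabbbbbb
Scanning for consecutive runs:
  Group 1: 'd' x 1 (positions 0-0)
  Group 2: 'b' x 4 (positions 1-4)
  Group 3: 'a' x 3 (positions 5-7)
  Group 4: 'b' x 6 (positions 8-13)
Total groups: 4

4


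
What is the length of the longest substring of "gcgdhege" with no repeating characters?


Input: "gcgdhege"
Sliding window (track last position of each char):
  Position 0 ('g'): window [0,0] length 1 -- new best
  Position 1 ('c'): window [0,1] length 2 -- new best
  Position 2 ('g'): repeat (last at 0), move window start to 1
  Position 2 ('g'): window [1,2] length 2
  Position 3 ('d'): window [1,3] length 3 -- new best
  Position 4 ('h'): window [1,4] length 4 -- new best
  Position 5 ('e'): window [1,5] length 5 -- new best
  Position 6 ('g'): repeat (last at 2), move window start to 3
  Position 6 ('g'): window [3,6] length 4
  Position 7 ('e'): repeat (last at 5), move window start to 6
  Position 7 ('e'): window [6,7] length 2
Longest substring with no repeats: "cgdhe" with length 5

5


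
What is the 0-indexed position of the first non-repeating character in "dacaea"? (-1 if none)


Input: dacaea
Character frequencies:
  'a': 3
  'c': 1
  'd': 1
  'e': 1
Scanning left to right for freq == 1:
  Position 0 ('d'): unique! => answer = 0

0


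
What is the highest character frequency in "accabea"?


Input: accabea
Character counts:
  'a': 3
  'b': 1
  'c': 2
  'e': 1
Maximum frequency: 3

3


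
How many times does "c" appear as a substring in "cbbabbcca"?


Searching for "c" in "cbbabbcca"
Scanning each position:
  Position 0: "c" => MATCH
  Position 1: "b" => no
  Position 2: "b" => no
  Position 3: "a" => no
  Position 4: "b" => no
  Position 5: "b" => no
  Position 6: "c" => MATCH
  Position 7: "c" => MATCH
  Position 8: "a" => no
Total occurrences: 3

3


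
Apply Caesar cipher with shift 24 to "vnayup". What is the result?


Caesar cipher: shift "vnayup" by 24
  'v' (pos 21) + 24 = pos 19 = 't'
  'n' (pos 13) + 24 = pos 11 = 'l'
  'a' (pos 0) + 24 = pos 24 = 'y'
  'y' (pos 24) + 24 = pos 22 = 'w'
  'u' (pos 20) + 24 = pos 18 = 's'
  'p' (pos 15) + 24 = pos 13 = 'n'
Result: tlywsn

tlywsn


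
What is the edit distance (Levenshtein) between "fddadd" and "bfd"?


Computing edit distance: "fddadd" -> "bfd"
DP table:
           b    f    d
      0    1    2    3
  f   1    1    1    2
  d   2    2    2    1
  d   3    3    3    2
  a   4    4    4    3
  d   5    5    5    4
  d   6    6    6    5
Edit distance = dp[6][3] = 5

5


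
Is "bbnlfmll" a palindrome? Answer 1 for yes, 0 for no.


Input: bbnlfmll
Reversed: llmflnbb
  Compare pos 0 ('b') with pos 7 ('l'): MISMATCH
  Compare pos 1 ('b') with pos 6 ('l'): MISMATCH
  Compare pos 2 ('n') with pos 5 ('m'): MISMATCH
  Compare pos 3 ('l') with pos 4 ('f'): MISMATCH
Result: not a palindrome

0


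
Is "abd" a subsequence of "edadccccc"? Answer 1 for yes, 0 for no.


Check if "abd" is a subsequence of "edadccccc"
Greedy scan:
  Position 0 ('e'): no match needed
  Position 1 ('d'): no match needed
  Position 2 ('a'): matches sub[0] = 'a'
  Position 3 ('d'): no match needed
  Position 4 ('c'): no match needed
  Position 5 ('c'): no match needed
  Position 6 ('c'): no match needed
  Position 7 ('c'): no match needed
  Position 8 ('c'): no match needed
Only matched 1/3 characters => not a subsequence

0


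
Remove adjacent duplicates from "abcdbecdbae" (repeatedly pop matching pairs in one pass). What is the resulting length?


Input: abcdbecdbae
Stack-based adjacent duplicate removal:
  Read 'a': push. Stack: a
  Read 'b': push. Stack: ab
  Read 'c': push. Stack: abc
  Read 'd': push. Stack: abcd
  Read 'b': push. Stack: abcdb
  Read 'e': push. Stack: abcdbe
  Read 'c': push. Stack: abcdbec
  Read 'd': push. Stack: abcdbecd
  Read 'b': push. Stack: abcdbecdb
  Read 'a': push. Stack: abcdbecdba
  Read 'e': push. Stack: abcdbecdbae
Final stack: "abcdbecdbae" (length 11)

11


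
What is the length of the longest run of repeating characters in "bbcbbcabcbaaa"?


Input: "bbcbbcabcbaaa"
Scanning for longest run:
  Position 1 ('b'): continues run of 'b', length=2
  Position 2 ('c'): new char, reset run to 1
  Position 3 ('b'): new char, reset run to 1
  Position 4 ('b'): continues run of 'b', length=2
  Position 5 ('c'): new char, reset run to 1
  Position 6 ('a'): new char, reset run to 1
  Position 7 ('b'): new char, reset run to 1
  Position 8 ('c'): new char, reset run to 1
  Position 9 ('b'): new char, reset run to 1
  Position 10 ('a'): new char, reset run to 1
  Position 11 ('a'): continues run of 'a', length=2
  Position 12 ('a'): continues run of 'a', length=3
Longest run: 'a' with length 3

3


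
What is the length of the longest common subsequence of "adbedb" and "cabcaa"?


LCS of "adbedb" and "cabcaa"
DP table:
           c    a    b    c    a    a
      0    0    0    0    0    0    0
  a   0    0    1    1    1    1    1
  d   0    0    1    1    1    1    1
  b   0    0    1    2    2    2    2
  e   0    0    1    2    2    2    2
  d   0    0    1    2    2    2    2
  b   0    0    1    2    2    2    2
LCS length = dp[6][6] = 2

2


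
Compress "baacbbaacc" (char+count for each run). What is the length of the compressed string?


Input: baacbbaacc
Runs:
  'b' x 1 => "b1"
  'a' x 2 => "a2"
  'c' x 1 => "c1"
  'b' x 2 => "b2"
  'a' x 2 => "a2"
  'c' x 2 => "c2"
Compressed: "b1a2c1b2a2c2"
Compressed length: 12

12


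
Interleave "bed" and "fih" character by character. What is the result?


Interleaving "bed" and "fih":
  Position 0: 'b' from first, 'f' from second => "bf"
  Position 1: 'e' from first, 'i' from second => "ei"
  Position 2: 'd' from first, 'h' from second => "dh"
Result: bfeidh

bfeidh


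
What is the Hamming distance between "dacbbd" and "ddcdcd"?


Comparing "dacbbd" and "ddcdcd" position by position:
  Position 0: 'd' vs 'd' => same
  Position 1: 'a' vs 'd' => differ
  Position 2: 'c' vs 'c' => same
  Position 3: 'b' vs 'd' => differ
  Position 4: 'b' vs 'c' => differ
  Position 5: 'd' vs 'd' => same
Total differences (Hamming distance): 3

3


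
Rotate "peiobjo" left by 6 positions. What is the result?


Input: "peiobjo", rotate left by 6
First 6 characters: "peiobj"
Remaining characters: "o"
Concatenate remaining + first: "o" + "peiobj" = "opeiobj"

opeiobj


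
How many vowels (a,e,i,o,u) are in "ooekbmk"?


Input: ooekbmk
Checking each character:
  'o' at position 0: vowel (running total: 1)
  'o' at position 1: vowel (running total: 2)
  'e' at position 2: vowel (running total: 3)
  'k' at position 3: consonant
  'b' at position 4: consonant
  'm' at position 5: consonant
  'k' at position 6: consonant
Total vowels: 3

3


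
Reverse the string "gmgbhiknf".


Input: gmgbhiknf
Reading characters right to left:
  Position 8: 'f'
  Position 7: 'n'
  Position 6: 'k'
  Position 5: 'i'
  Position 4: 'h'
  Position 3: 'b'
  Position 2: 'g'
  Position 1: 'm'
  Position 0: 'g'
Reversed: fnkihbgmg

fnkihbgmg


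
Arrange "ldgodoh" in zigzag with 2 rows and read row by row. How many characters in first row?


Zigzag "ldgodoh" into 2 rows:
Placing characters:
  'l' => row 0
  'd' => row 1
  'g' => row 0
  'o' => row 1
  'd' => row 0
  'o' => row 1
  'h' => row 0
Rows:
  Row 0: "lgdh"
  Row 1: "doo"
First row length: 4

4


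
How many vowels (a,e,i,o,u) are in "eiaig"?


Input: eiaig
Checking each character:
  'e' at position 0: vowel (running total: 1)
  'i' at position 1: vowel (running total: 2)
  'a' at position 2: vowel (running total: 3)
  'i' at position 3: vowel (running total: 4)
  'g' at position 4: consonant
Total vowels: 4

4


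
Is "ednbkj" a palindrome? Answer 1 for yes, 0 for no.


Input: ednbkj
Reversed: jkbnde
  Compare pos 0 ('e') with pos 5 ('j'): MISMATCH
  Compare pos 1 ('d') with pos 4 ('k'): MISMATCH
  Compare pos 2 ('n') with pos 3 ('b'): MISMATCH
Result: not a palindrome

0


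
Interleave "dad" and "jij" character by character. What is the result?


Interleaving "dad" and "jij":
  Position 0: 'd' from first, 'j' from second => "dj"
  Position 1: 'a' from first, 'i' from second => "ai"
  Position 2: 'd' from first, 'j' from second => "dj"
Result: djaidj

djaidj


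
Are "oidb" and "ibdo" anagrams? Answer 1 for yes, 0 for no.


Strings: "oidb", "ibdo"
Sorted first:  bdio
Sorted second: bdio
Sorted forms match => anagrams

1


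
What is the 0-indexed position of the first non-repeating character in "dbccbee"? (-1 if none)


Input: dbccbee
Character frequencies:
  'b': 2
  'c': 2
  'd': 1
  'e': 2
Scanning left to right for freq == 1:
  Position 0 ('d'): unique! => answer = 0

0


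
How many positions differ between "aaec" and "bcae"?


Comparing "aaec" and "bcae" position by position:
  Position 0: 'a' vs 'b' => DIFFER
  Position 1: 'a' vs 'c' => DIFFER
  Position 2: 'e' vs 'a' => DIFFER
  Position 3: 'c' vs 'e' => DIFFER
Positions that differ: 4

4


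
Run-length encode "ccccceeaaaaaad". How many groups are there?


Input: ccccceeaaaaaad
Scanning for consecutive runs:
  Group 1: 'c' x 5 (positions 0-4)
  Group 2: 'e' x 2 (positions 5-6)
  Group 3: 'a' x 6 (positions 7-12)
  Group 4: 'd' x 1 (positions 13-13)
Total groups: 4

4


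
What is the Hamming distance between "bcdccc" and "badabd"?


Comparing "bcdccc" and "badabd" position by position:
  Position 0: 'b' vs 'b' => same
  Position 1: 'c' vs 'a' => differ
  Position 2: 'd' vs 'd' => same
  Position 3: 'c' vs 'a' => differ
  Position 4: 'c' vs 'b' => differ
  Position 5: 'c' vs 'd' => differ
Total differences (Hamming distance): 4

4


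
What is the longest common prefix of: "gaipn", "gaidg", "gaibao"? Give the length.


Words: gaipn, gaidg, gaibao
  Position 0: all 'g' => match
  Position 1: all 'a' => match
  Position 2: all 'i' => match
  Position 3: ('p', 'd', 'b') => mismatch, stop
LCP = "gai" (length 3)

3


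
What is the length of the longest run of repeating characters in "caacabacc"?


Input: "caacabacc"
Scanning for longest run:
  Position 1 ('a'): new char, reset run to 1
  Position 2 ('a'): continues run of 'a', length=2
  Position 3 ('c'): new char, reset run to 1
  Position 4 ('a'): new char, reset run to 1
  Position 5 ('b'): new char, reset run to 1
  Position 6 ('a'): new char, reset run to 1
  Position 7 ('c'): new char, reset run to 1
  Position 8 ('c'): continues run of 'c', length=2
Longest run: 'a' with length 2

2


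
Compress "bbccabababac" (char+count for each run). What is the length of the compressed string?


Input: bbccabababac
Runs:
  'b' x 2 => "b2"
  'c' x 2 => "c2"
  'a' x 1 => "a1"
  'b' x 1 => "b1"
  'a' x 1 => "a1"
  'b' x 1 => "b1"
  'a' x 1 => "a1"
  'b' x 1 => "b1"
  'a' x 1 => "a1"
  'c' x 1 => "c1"
Compressed: "b2c2a1b1a1b1a1b1a1c1"
Compressed length: 20

20


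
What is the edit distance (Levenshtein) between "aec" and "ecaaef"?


Computing edit distance: "aec" -> "ecaaef"
DP table:
           e    c    a    a    e    f
      0    1    2    3    4    5    6
  a   1    1    2    2    3    4    5
  e   2    1    2    3    3    3    4
  c   3    2    1    2    3    4    4
Edit distance = dp[3][6] = 4

4


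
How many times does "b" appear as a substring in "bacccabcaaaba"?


Searching for "b" in "bacccabcaaaba"
Scanning each position:
  Position 0: "b" => MATCH
  Position 1: "a" => no
  Position 2: "c" => no
  Position 3: "c" => no
  Position 4: "c" => no
  Position 5: "a" => no
  Position 6: "b" => MATCH
  Position 7: "c" => no
  Position 8: "a" => no
  Position 9: "a" => no
  Position 10: "a" => no
  Position 11: "b" => MATCH
  Position 12: "a" => no
Total occurrences: 3

3


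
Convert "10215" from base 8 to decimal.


Input: "10215" in base 8
Positional expansion:
  Digit '1' (value 1) x 8^4 = 4096
  Digit '0' (value 0) x 8^3 = 0
  Digit '2' (value 2) x 8^2 = 128
  Digit '1' (value 1) x 8^1 = 8
  Digit '5' (value 5) x 8^0 = 5
Sum = 4237

4237


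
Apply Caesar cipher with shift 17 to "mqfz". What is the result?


Caesar cipher: shift "mqfz" by 17
  'm' (pos 12) + 17 = pos 3 = 'd'
  'q' (pos 16) + 17 = pos 7 = 'h'
  'f' (pos 5) + 17 = pos 22 = 'w'
  'z' (pos 25) + 17 = pos 16 = 'q'
Result: dhwq

dhwq


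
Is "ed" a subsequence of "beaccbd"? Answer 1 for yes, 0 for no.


Check if "ed" is a subsequence of "beaccbd"
Greedy scan:
  Position 0 ('b'): no match needed
  Position 1 ('e'): matches sub[0] = 'e'
  Position 2 ('a'): no match needed
  Position 3 ('c'): no match needed
  Position 4 ('c'): no match needed
  Position 5 ('b'): no match needed
  Position 6 ('d'): matches sub[1] = 'd'
All 2 characters matched => is a subsequence

1


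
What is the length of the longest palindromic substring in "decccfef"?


Input: "decccfef"
Checking substrings for palindromes:
  [2:5] "ccc" (len 3) => palindrome
  [5:8] "fef" (len 3) => palindrome
  [2:4] "cc" (len 2) => palindrome
  [3:5] "cc" (len 2) => palindrome
Longest palindromic substring: "ccc" with length 3

3


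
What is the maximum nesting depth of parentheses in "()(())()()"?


Input: "()(())()()"
Tracking depth:
  Position 0 '(': depth becomes 1
  Position 1 ')': depth becomes 0
  Position 2 '(': depth becomes 1
  Position 3 '(': depth becomes 2
  Position 4 ')': depth becomes 1
  Position 5 ')': depth becomes 0
  Position 6 '(': depth becomes 1
  Position 7 ')': depth becomes 0
  Position 8 '(': depth becomes 1
  Position 9 ')': depth becomes 0
Maximum depth reached: 2

2


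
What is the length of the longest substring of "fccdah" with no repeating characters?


Input: "fccdah"
Sliding window (track last position of each char):
  Position 0 ('f'): window [0,0] length 1 -- new best
  Position 1 ('c'): window [0,1] length 2 -- new best
  Position 2 ('c'): repeat (last at 1), move window start to 2
  Position 2 ('c'): window [2,2] length 1
  Position 3 ('d'): window [2,3] length 2
  Position 4 ('a'): window [2,4] length 3 -- new best
  Position 5 ('h'): window [2,5] length 4 -- new best
Longest substring with no repeats: "cdah" with length 4

4


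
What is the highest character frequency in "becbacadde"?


Input: becbacadde
Character counts:
  'a': 2
  'b': 2
  'c': 2
  'd': 2
  'e': 2
Maximum frequency: 2

2


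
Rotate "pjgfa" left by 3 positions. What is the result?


Input: "pjgfa", rotate left by 3
First 3 characters: "pjg"
Remaining characters: "fa"
Concatenate remaining + first: "fa" + "pjg" = "fapjg"

fapjg


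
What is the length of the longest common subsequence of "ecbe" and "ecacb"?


LCS of "ecbe" and "ecacb"
DP table:
           e    c    a    c    b
      0    0    0    0    0    0
  e   0    1    1    1    1    1
  c   0    1    2    2    2    2
  b   0    1    2    2    2    3
  e   0    1    2    2    2    3
LCS length = dp[4][5] = 3

3


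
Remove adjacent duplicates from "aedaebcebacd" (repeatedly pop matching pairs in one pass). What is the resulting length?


Input: aedaebcebacd
Stack-based adjacent duplicate removal:
  Read 'a': push. Stack: a
  Read 'e': push. Stack: ae
  Read 'd': push. Stack: aed
  Read 'a': push. Stack: aeda
  Read 'e': push. Stack: aedae
  Read 'b': push. Stack: aedaeb
  Read 'c': push. Stack: aedaebc
  Read 'e': push. Stack: aedaebce
  Read 'b': push. Stack: aedaebceb
  Read 'a': push. Stack: aedaebceba
  Read 'c': push. Stack: aedaebcebac
  Read 'd': push. Stack: aedaebcebacd
Final stack: "aedaebcebacd" (length 12)

12


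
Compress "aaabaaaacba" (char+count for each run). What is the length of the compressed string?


Input: aaabaaaacba
Runs:
  'a' x 3 => "a3"
  'b' x 1 => "b1"
  'a' x 4 => "a4"
  'c' x 1 => "c1"
  'b' x 1 => "b1"
  'a' x 1 => "a1"
Compressed: "a3b1a4c1b1a1"
Compressed length: 12

12


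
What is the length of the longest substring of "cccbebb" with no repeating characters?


Input: "cccbebb"
Sliding window (track last position of each char):
  Position 0 ('c'): window [0,0] length 1 -- new best
  Position 1 ('c'): repeat (last at 0), move window start to 1
  Position 1 ('c'): window [1,1] length 1
  Position 2 ('c'): repeat (last at 1), move window start to 2
  Position 2 ('c'): window [2,2] length 1
  Position 3 ('b'): window [2,3] length 2 -- new best
  Position 4 ('e'): window [2,4] length 3 -- new best
  Position 5 ('b'): repeat (last at 3), move window start to 4
  Position 5 ('b'): window [4,5] length 2
  Position 6 ('b'): repeat (last at 5), move window start to 6
  Position 6 ('b'): window [6,6] length 1
Longest substring with no repeats: "cbe" with length 3

3


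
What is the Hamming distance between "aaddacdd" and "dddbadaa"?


Comparing "aaddacdd" and "dddbadaa" position by position:
  Position 0: 'a' vs 'd' => differ
  Position 1: 'a' vs 'd' => differ
  Position 2: 'd' vs 'd' => same
  Position 3: 'd' vs 'b' => differ
  Position 4: 'a' vs 'a' => same
  Position 5: 'c' vs 'd' => differ
  Position 6: 'd' vs 'a' => differ
  Position 7: 'd' vs 'a' => differ
Total differences (Hamming distance): 6

6


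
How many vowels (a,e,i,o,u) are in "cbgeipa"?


Input: cbgeipa
Checking each character:
  'c' at position 0: consonant
  'b' at position 1: consonant
  'g' at position 2: consonant
  'e' at position 3: vowel (running total: 1)
  'i' at position 4: vowel (running total: 2)
  'p' at position 5: consonant
  'a' at position 6: vowel (running total: 3)
Total vowels: 3

3


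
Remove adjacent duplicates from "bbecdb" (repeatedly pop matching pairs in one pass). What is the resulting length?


Input: bbecdb
Stack-based adjacent duplicate removal:
  Read 'b': push. Stack: b
  Read 'b': matches stack top 'b' => pop. Stack: (empty)
  Read 'e': push. Stack: e
  Read 'c': push. Stack: ec
  Read 'd': push. Stack: ecd
  Read 'b': push. Stack: ecdb
Final stack: "ecdb" (length 4)

4


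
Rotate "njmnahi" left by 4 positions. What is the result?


Input: "njmnahi", rotate left by 4
First 4 characters: "njmn"
Remaining characters: "ahi"
Concatenate remaining + first: "ahi" + "njmn" = "ahinjmn"

ahinjmn


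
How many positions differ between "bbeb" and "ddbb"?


Comparing "bbeb" and "ddbb" position by position:
  Position 0: 'b' vs 'd' => DIFFER
  Position 1: 'b' vs 'd' => DIFFER
  Position 2: 'e' vs 'b' => DIFFER
  Position 3: 'b' vs 'b' => same
Positions that differ: 3

3


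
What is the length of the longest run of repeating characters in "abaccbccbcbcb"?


Input: "abaccbccbcbcb"
Scanning for longest run:
  Position 1 ('b'): new char, reset run to 1
  Position 2 ('a'): new char, reset run to 1
  Position 3 ('c'): new char, reset run to 1
  Position 4 ('c'): continues run of 'c', length=2
  Position 5 ('b'): new char, reset run to 1
  Position 6 ('c'): new char, reset run to 1
  Position 7 ('c'): continues run of 'c', length=2
  Position 8 ('b'): new char, reset run to 1
  Position 9 ('c'): new char, reset run to 1
  Position 10 ('b'): new char, reset run to 1
  Position 11 ('c'): new char, reset run to 1
  Position 12 ('b'): new char, reset run to 1
Longest run: 'c' with length 2

2


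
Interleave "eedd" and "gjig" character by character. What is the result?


Interleaving "eedd" and "gjig":
  Position 0: 'e' from first, 'g' from second => "eg"
  Position 1: 'e' from first, 'j' from second => "ej"
  Position 2: 'd' from first, 'i' from second => "di"
  Position 3: 'd' from first, 'g' from second => "dg"
Result: egejdidg

egejdidg


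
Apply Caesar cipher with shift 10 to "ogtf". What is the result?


Caesar cipher: shift "ogtf" by 10
  'o' (pos 14) + 10 = pos 24 = 'y'
  'g' (pos 6) + 10 = pos 16 = 'q'
  't' (pos 19) + 10 = pos 3 = 'd'
  'f' (pos 5) + 10 = pos 15 = 'p'
Result: yqdp

yqdp


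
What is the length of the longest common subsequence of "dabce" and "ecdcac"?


LCS of "dabce" and "ecdcac"
DP table:
           e    c    d    c    a    c
      0    0    0    0    0    0    0
  d   0    0    0    1    1    1    1
  a   0    0    0    1    1    2    2
  b   0    0    0    1    1    2    2
  c   0    0    1    1    2    2    3
  e   0    1    1    1    2    2    3
LCS length = dp[5][6] = 3

3


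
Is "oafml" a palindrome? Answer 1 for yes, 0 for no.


Input: oafml
Reversed: lmfao
  Compare pos 0 ('o') with pos 4 ('l'): MISMATCH
  Compare pos 1 ('a') with pos 3 ('m'): MISMATCH
Result: not a palindrome

0


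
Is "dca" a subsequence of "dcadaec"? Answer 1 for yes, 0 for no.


Check if "dca" is a subsequence of "dcadaec"
Greedy scan:
  Position 0 ('d'): matches sub[0] = 'd'
  Position 1 ('c'): matches sub[1] = 'c'
  Position 2 ('a'): matches sub[2] = 'a'
  Position 3 ('d'): no match needed
  Position 4 ('a'): no match needed
  Position 5 ('e'): no match needed
  Position 6 ('c'): no match needed
All 3 characters matched => is a subsequence

1


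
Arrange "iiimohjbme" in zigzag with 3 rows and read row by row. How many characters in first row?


Zigzag "iiimohjbme" into 3 rows:
Placing characters:
  'i' => row 0
  'i' => row 1
  'i' => row 2
  'm' => row 1
  'o' => row 0
  'h' => row 1
  'j' => row 2
  'b' => row 1
  'm' => row 0
  'e' => row 1
Rows:
  Row 0: "iom"
  Row 1: "imhbe"
  Row 2: "ij"
First row length: 3

3


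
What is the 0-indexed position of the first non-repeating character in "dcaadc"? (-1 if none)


Input: dcaadc
Character frequencies:
  'a': 2
  'c': 2
  'd': 2
Scanning left to right for freq == 1:
  Position 0 ('d'): freq=2, skip
  Position 1 ('c'): freq=2, skip
  Position 2 ('a'): freq=2, skip
  Position 3 ('a'): freq=2, skip
  Position 4 ('d'): freq=2, skip
  Position 5 ('c'): freq=2, skip
  No unique character found => answer = -1

-1


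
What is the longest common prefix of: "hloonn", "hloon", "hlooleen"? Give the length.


Words: hloonn, hloon, hlooleen
  Position 0: all 'h' => match
  Position 1: all 'l' => match
  Position 2: all 'o' => match
  Position 3: all 'o' => match
  Position 4: ('n', 'n', 'l') => mismatch, stop
LCP = "hloo" (length 4)

4


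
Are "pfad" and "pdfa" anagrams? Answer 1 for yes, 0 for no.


Strings: "pfad", "pdfa"
Sorted first:  adfp
Sorted second: adfp
Sorted forms match => anagrams

1


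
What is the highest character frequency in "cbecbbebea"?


Input: cbecbbebea
Character counts:
  'a': 1
  'b': 4
  'c': 2
  'e': 3
Maximum frequency: 4

4


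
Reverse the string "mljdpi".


Input: mljdpi
Reading characters right to left:
  Position 5: 'i'
  Position 4: 'p'
  Position 3: 'd'
  Position 2: 'j'
  Position 1: 'l'
  Position 0: 'm'
Reversed: ipdjlm

ipdjlm


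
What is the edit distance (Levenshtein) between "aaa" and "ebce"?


Computing edit distance: "aaa" -> "ebce"
DP table:
           e    b    c    e
      0    1    2    3    4
  a   1    1    2    3    4
  a   2    2    2    3    4
  a   3    3    3    3    4
Edit distance = dp[3][4] = 4

4


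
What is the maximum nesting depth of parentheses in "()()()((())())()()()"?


Input: "()()()((())())()()()"
Tracking depth:
  Position 0 '(': depth becomes 1
  Position 1 ')': depth becomes 0
  Position 2 '(': depth becomes 1
  Position 3 ')': depth becomes 0
  Position 4 '(': depth becomes 1
  Position 5 ')': depth becomes 0
  Position 6 '(': depth becomes 1
  Position 7 '(': depth becomes 2
  Position 8 '(': depth becomes 3
  Position 9 ')': depth becomes 2
  Position 10 ')': depth becomes 1
  Position 11 '(': depth becomes 2
  Position 12 ')': depth becomes 1
  Position 13 ')': depth becomes 0
  Position 14 '(': depth becomes 1
  Position 15 ')': depth becomes 0
  Position 16 '(': depth becomes 1
  Position 17 ')': depth becomes 0
  Position 18 '(': depth becomes 1
  Position 19 ')': depth becomes 0
Maximum depth reached: 3

3


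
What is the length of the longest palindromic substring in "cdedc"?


Input: "cdedc"
Checking substrings for palindromes:
  [0:5] "cdedc" (len 5) => palindrome
  [1:4] "ded" (len 3) => palindrome
Longest palindromic substring: "cdedc" with length 5

5


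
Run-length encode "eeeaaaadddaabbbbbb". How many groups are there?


Input: eeeaaaadddaabbbbbb
Scanning for consecutive runs:
  Group 1: 'e' x 3 (positions 0-2)
  Group 2: 'a' x 4 (positions 3-6)
  Group 3: 'd' x 3 (positions 7-9)
  Group 4: 'a' x 2 (positions 10-11)
  Group 5: 'b' x 6 (positions 12-17)
Total groups: 5

5


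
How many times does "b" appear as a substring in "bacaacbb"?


Searching for "b" in "bacaacbb"
Scanning each position:
  Position 0: "b" => MATCH
  Position 1: "a" => no
  Position 2: "c" => no
  Position 3: "a" => no
  Position 4: "a" => no
  Position 5: "c" => no
  Position 6: "b" => MATCH
  Position 7: "b" => MATCH
Total occurrences: 3

3


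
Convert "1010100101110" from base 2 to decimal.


Input: "1010100101110" in base 2
Positional expansion:
  Digit '1' (value 1) x 2^12 = 4096
  Digit '0' (value 0) x 2^11 = 0
  Digit '1' (value 1) x 2^10 = 1024
  Digit '0' (value 0) x 2^9 = 0
  Digit '1' (value 1) x 2^8 = 256
  Digit '0' (value 0) x 2^7 = 0
  Digit '0' (value 0) x 2^6 = 0
  Digit '1' (value 1) x 2^5 = 32
  Digit '0' (value 0) x 2^4 = 0
  Digit '1' (value 1) x 2^3 = 8
  Digit '1' (value 1) x 2^2 = 4
  Digit '1' (value 1) x 2^1 = 2
  Digit '0' (value 0) x 2^0 = 0
Sum = 5422

5422


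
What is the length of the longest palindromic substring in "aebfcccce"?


Input: "aebfcccce"
Checking substrings for palindromes:
  [4:8] "cccc" (len 4) => palindrome
  [4:7] "ccc" (len 3) => palindrome
  [5:8] "ccc" (len 3) => palindrome
  [4:6] "cc" (len 2) => palindrome
  [5:7] "cc" (len 2) => palindrome
  [6:8] "cc" (len 2) => palindrome
Longest palindromic substring: "cccc" with length 4

4


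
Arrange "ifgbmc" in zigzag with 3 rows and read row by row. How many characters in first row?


Zigzag "ifgbmc" into 3 rows:
Placing characters:
  'i' => row 0
  'f' => row 1
  'g' => row 2
  'b' => row 1
  'm' => row 0
  'c' => row 1
Rows:
  Row 0: "im"
  Row 1: "fbc"
  Row 2: "g"
First row length: 2

2


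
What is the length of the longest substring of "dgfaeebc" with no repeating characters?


Input: "dgfaeebc"
Sliding window (track last position of each char):
  Position 0 ('d'): window [0,0] length 1 -- new best
  Position 1 ('g'): window [0,1] length 2 -- new best
  Position 2 ('f'): window [0,2] length 3 -- new best
  Position 3 ('a'): window [0,3] length 4 -- new best
  Position 4 ('e'): window [0,4] length 5 -- new best
  Position 5 ('e'): repeat (last at 4), move window start to 5
  Position 5 ('e'): window [5,5] length 1
  Position 6 ('b'): window [5,6] length 2
  Position 7 ('c'): window [5,7] length 3
Longest substring with no repeats: "dgfae" with length 5

5


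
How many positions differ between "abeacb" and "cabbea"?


Comparing "abeacb" and "cabbea" position by position:
  Position 0: 'a' vs 'c' => DIFFER
  Position 1: 'b' vs 'a' => DIFFER
  Position 2: 'e' vs 'b' => DIFFER
  Position 3: 'a' vs 'b' => DIFFER
  Position 4: 'c' vs 'e' => DIFFER
  Position 5: 'b' vs 'a' => DIFFER
Positions that differ: 6

6


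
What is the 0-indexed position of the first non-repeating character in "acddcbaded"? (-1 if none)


Input: acddcbaded
Character frequencies:
  'a': 2
  'b': 1
  'c': 2
  'd': 4
  'e': 1
Scanning left to right for freq == 1:
  Position 0 ('a'): freq=2, skip
  Position 1 ('c'): freq=2, skip
  Position 2 ('d'): freq=4, skip
  Position 3 ('d'): freq=4, skip
  Position 4 ('c'): freq=2, skip
  Position 5 ('b'): unique! => answer = 5

5


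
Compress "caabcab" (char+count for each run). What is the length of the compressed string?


Input: caabcab
Runs:
  'c' x 1 => "c1"
  'a' x 2 => "a2"
  'b' x 1 => "b1"
  'c' x 1 => "c1"
  'a' x 1 => "a1"
  'b' x 1 => "b1"
Compressed: "c1a2b1c1a1b1"
Compressed length: 12

12
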